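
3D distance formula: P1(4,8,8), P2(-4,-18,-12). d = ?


dx=-8, dy=-26, dz=-20
d = sqrt(64+676+400) = sqrt(1140) = 33.7639

33.7639


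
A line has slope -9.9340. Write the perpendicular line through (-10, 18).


Perpendicular slope = -1/m1 = -1/(-9.9340) = 0.1007
b2 = y0 - m2*x0 = 18 - 10/(-9.9340) = 18 + 1.0066 = 19.0066

y = 0.1007x + 19.0066


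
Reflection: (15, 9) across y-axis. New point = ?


Reflection rule for y-axis: (-x, y)
(15, 9) -> (-15, 9)

(-15, 9)


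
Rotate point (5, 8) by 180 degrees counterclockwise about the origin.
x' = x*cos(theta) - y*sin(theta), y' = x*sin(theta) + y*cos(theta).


cos(180) = -1, sin(180) = 0
x' = 5*(-1) - 8*0 = -5
y' = 5*0 + 8*(-1) = -8

(-5, -8)


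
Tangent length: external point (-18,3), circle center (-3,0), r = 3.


d = sqrt((-18+ 3)^2 + (3-0)^2) = sqrt(225+9) = 15.2971
L = sqrt(234.0000 - 9) = sqrt(225.0000) = 15.0000

15.0000


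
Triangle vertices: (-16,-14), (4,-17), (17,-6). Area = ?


-16*(-17+ 6) = 176
4*(-6+ 14) = 32
17*(-14+ 17) = 51
sum = 259
Area = |259|/2 = 129.5000

129.5000 sq units


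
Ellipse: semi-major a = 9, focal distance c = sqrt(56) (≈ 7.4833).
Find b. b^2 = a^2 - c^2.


b^2 = 9^2 - (sqrt(56))^2 = 81 - 56 = 25
b = sqrt(25) = 5

b = 5


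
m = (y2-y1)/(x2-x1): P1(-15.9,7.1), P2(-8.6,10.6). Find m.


dy = 10.6 - 7.1 = 3.5
dx = -8.6 + 15.9 = 7.3
m = 3.5/7.3 = 0.4795

m = 0.4795


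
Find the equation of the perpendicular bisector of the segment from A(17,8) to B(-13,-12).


Midpoint = (2, -2)
Slope of AB = dy/dx = -20/(-30) = 0.6667
Perp slope = -dx/dy = -30/20 = -1.5000
b = My - (perp slope)*Mx = -2 + (-30*2)/(-20) = -2 + 3.0000 = 1.0000

y = -1.5000x + 1.0000


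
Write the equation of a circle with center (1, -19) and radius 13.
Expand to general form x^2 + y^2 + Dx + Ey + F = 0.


(x-1)^2 + (y+ 19)^2 = 13^2
D = -2h = -2, E = -2k = 38
F = h^2+k^2-r^2 = 1+361-169 = 193

x^2 + y^2 - 2x + 38y + 193 = 0


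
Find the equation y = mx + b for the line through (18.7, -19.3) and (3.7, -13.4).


m = (5.9)/(-15.0) = -0.3933
b = y1 - m*x1 = -19.3 - (5.9*18.7)/(-15.0) = -19.3 + 7.3553 = -11.9447

y = -0.3933x - 11.9447


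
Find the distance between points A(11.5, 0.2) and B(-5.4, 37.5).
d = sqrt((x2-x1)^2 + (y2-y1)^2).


dx = -5.4 - 11.5 = -16.9
dy = 37.5 - 0.2 = 37.3
d = sqrt(285.61 + 1391.29) = sqrt(1676.9) = 40.9500

40.9500


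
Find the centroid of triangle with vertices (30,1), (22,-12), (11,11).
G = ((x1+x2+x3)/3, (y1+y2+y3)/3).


Gx = (30+22+11)/3 = 63/3 = 21.0000
Gy = (1- 12+11)/3 = 0/3 = 0

G = (21.0000, 0)


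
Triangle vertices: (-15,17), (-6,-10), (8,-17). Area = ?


-15*(-10+ 17) = -105
-6*(-17-17) = 204
8*(17+ 10) = 216
sum = 315
Area = |315|/2 = 157.5000

157.5000 sq units


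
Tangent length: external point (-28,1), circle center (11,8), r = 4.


d = sqrt((-28-11)^2 + (1-8)^2) = sqrt(1521+49) = 39.6232
L = sqrt(1570.0000 - 16) = sqrt(1554.0000) = 39.4208

39.4208


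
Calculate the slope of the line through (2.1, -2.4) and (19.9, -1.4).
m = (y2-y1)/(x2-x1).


dy = -1.4 + 2.4 = 1.0
dx = 19.9 - 2.1 = 17.8
m = 1.0/17.8 = 0.0562

m = 0.0562


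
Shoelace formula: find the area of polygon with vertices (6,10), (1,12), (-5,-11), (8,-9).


sum(xi*y_{i+1}) = 6*12 + 1*(-11) - 5*(-9) + 8*10 = 186
sum(yi*x_{i+1}) = 10*1 + 12*(-5) - 11*8 - 9*6 = -192
Area = |186 + 192|/2 = 378/2 = 189.0000

189.0000 sq units


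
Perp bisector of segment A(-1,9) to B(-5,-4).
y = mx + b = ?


Midpoint = (-3, 2.5)
Slope of AB = dy/dx = -13/(-4) = 3.2500
Perp slope = -dx/dy = -4/13 = -0.3077
b = My - (perp slope)*Mx = 2.5 + (-4*(-3))/(-13) = 2.5 - 0.9231 = 1.5769

y = -0.3077x + 1.5769


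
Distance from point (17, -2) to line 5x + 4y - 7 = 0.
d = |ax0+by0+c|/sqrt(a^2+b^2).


|5*17 + 4*(-2) - 7| = |70| = 70
sqrt(25 + 16) = sqrt(41) = 6.4031
d = 70/sqrt(41) = 10.9322

10.9322


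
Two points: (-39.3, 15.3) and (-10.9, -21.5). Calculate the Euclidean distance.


dx = -10.9 + 39.3 = 28.4
dy = -21.5 - 15.3 = -36.8
d = sqrt(806.56 + 1354.24) = sqrt(2160.8) = 46.4844

46.4844


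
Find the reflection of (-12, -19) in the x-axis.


Reflection rule for x-axis: (x, -y)
(-12, -19) -> (-12, 19)

(-12, 19)


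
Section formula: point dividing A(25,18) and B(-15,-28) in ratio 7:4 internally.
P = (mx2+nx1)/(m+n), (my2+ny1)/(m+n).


Px = (7*(-15) + 4*25)/11 = -5/11 = -0.4545
Py = (7*(-28) + 4*18)/11 = -124/11 = -11.2727

P = (-0.4545, -11.2727)


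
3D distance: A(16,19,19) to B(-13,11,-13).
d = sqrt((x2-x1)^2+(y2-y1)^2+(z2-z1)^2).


dx=-29, dy=-8, dz=-32
d = sqrt(841+64+1024) = sqrt(1929) = 43.9204

43.9204


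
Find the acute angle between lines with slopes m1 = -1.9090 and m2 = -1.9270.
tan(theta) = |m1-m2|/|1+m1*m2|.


m1-m2 = 0.018
1+m1*m2 = 4.678643
tan(theta) = |0.018/4.678643| = 0.003847
theta = arctan(|0.018/4.678643|) = 0.2204 degrees (acute angle)

0.2204 degrees


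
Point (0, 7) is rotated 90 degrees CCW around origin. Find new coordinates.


cos(90) = 0, sin(90) = 1
x' = 0*0 - 7*1 = -7
y' = 0*1 + 7*0 = 0

(-7, 0)


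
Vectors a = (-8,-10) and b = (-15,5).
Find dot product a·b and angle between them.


a·b = -8*(-15) - 10*5 = 120 - 50 = 70
|a| = sqrt(64+100) = 12.8062
|b| = sqrt(225+25) = 15.8114
cos(theta) = 70/(sqrt(164)*sqrt(250)) = 70/sqrt(41000) = 0.345705
theta = arccos(70/sqrt(41000)) = 69.7751 degrees

a·b = 70, theta = 69.7751 deg


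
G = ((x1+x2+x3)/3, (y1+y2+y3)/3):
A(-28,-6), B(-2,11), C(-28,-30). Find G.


Gx = (-28- 2- 28)/3 = -58/3 = -19.3333
Gy = (-6+11- 30)/3 = -25/3 = -8.3333

G = (-19.3333, -8.3333)


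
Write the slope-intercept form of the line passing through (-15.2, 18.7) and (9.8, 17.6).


m = (-1.1)/(25.0) = -0.0440
b = y1 - m*x1 = 18.7 - (-1.1*(-15.2))/(25.0) = 18.7 - 0.6688 = 18.0312

y = -0.0440x + 18.0312


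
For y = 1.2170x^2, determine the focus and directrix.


a = 1.2170
1/(4a) = 0.2054
Focus = (0, 0.2054)
Directrix: y = -0.2054

Focus = (0, 0.2054), Directrix: y = -0.2054


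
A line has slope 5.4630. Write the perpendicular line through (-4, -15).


Perpendicular slope = -1/m1 = -1/5.4630 = -0.1830
b2 = y0 - m2*x0 = -15 - 4/5.4630 = -15 - 0.7322 = -15.7322

y = -0.1830x - 15.7322


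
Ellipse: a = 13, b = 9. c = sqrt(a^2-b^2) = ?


c^2 = 13^2 - 9^2 = 169 - 81 = 88
c = sqrt(88) = 9.3808

c = 9.3808


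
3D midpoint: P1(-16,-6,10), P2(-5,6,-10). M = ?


Mx = (-16- 5)/2 = -10.5000
My = (-6+6)/2 = 0
Mz = (10- 10)/2 = 0

M = (-10.5000, 0, 0)


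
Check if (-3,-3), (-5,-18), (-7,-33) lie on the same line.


-3*(-18+ 33) - 5*(-33+ 3) - 7*(-3+ 18)
= -45 + 150 - 105 = 0

Yes, collinear (determinant = 0)


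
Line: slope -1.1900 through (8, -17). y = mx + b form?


y + 17 = -1.1900(x - 8)
y = -1.1900x - 17 + 1.1900*8
y = -1.1900x - 7.4800

y = -1.1900x - 7.4800


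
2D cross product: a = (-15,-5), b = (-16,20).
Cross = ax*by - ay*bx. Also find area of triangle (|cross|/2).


cross = -15*20 + 5*(-16) = -300 - 80 = -380
Triangle area = |-380|/2 = 380/2 = 190.0000

cross = -380, triangle area = 190.0000


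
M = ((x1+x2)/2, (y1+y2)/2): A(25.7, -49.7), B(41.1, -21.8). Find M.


Mx = (25.7 + 41.1)/2 = 66.8/2 = 33.4000
My = (-49.7 - 21.8)/2 = -71.5/2 = -35.7500

(33.4000, -35.7500)


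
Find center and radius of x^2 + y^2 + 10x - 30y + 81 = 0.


h = -D/2 = -10/2 = -5
k = -E/2 = 30/2 = 15
r^2 = h^2 + k^2 - F = 25 + 225 - 81 = 169
r = 13

Center (-5, 15), radius = 13


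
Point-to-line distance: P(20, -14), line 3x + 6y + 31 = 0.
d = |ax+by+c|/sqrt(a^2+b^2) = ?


|3*20 + 6*(-14) + 31| = |7| = 7
sqrt(9 + 36) = sqrt(45) = 6.7082
d = 7/sqrt(45) = 1.0435

1.0435


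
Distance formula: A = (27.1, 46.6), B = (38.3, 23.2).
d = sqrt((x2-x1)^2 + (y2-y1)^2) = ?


dx = 38.3 - 27.1 = 11.2
dy = 23.2 - 46.6 = -23.4
d = sqrt(125.44 + 547.56) = sqrt(673.0) = 25.9422

25.9422


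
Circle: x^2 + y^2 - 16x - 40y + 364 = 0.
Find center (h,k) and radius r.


h = -D/2 = 16/2 = 8
k = -E/2 = 40/2 = 20
r^2 = h^2 + k^2 - F = 64 + 400 - 364 = 100
r = 10

Center (8, 20), radius = 10


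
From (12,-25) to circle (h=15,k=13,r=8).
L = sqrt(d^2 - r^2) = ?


d = sqrt((12-15)^2 + (-25-13)^2) = sqrt(9+1444) = 38.1182
L = sqrt(1453.0000 - 64) = sqrt(1389.0000) = 37.2693

37.2693


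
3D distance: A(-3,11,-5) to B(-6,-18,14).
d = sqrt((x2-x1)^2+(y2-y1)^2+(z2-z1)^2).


dx=-3, dy=-29, dz=19
d = sqrt(9+841+361) = sqrt(1211) = 34.7994

34.7994


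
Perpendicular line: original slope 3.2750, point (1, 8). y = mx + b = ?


Perpendicular slope = -1/m1 = -1/3.2750 = -0.3053
b2 = y0 - m2*x0 = 8 + 1/3.2750 = 8 + 0.3053 = 8.3053

y = -0.3053x + 8.3053


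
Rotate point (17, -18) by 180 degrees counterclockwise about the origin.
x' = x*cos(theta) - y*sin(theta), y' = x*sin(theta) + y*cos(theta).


cos(180) = -1, sin(180) = 0
x' = 17*(-1) + 18*0 = -17
y' = 17*0 - 18*(-1) = 18

(-17, 18)


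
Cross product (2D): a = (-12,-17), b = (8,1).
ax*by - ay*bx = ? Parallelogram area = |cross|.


cross = -12*1 + 17*8 = -12 + 136 = 124
Parallelogram area = |124| = 124

cross = 124, parallelogram area = 124


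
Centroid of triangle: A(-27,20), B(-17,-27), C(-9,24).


Gx = (-27- 17- 9)/3 = -53/3 = -17.6667
Gy = (20- 27+24)/3 = 17/3 = 5.6667

G = (-17.6667, 5.6667)


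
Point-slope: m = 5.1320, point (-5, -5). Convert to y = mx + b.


y + 5 = 5.1320(x + 5)
y = 5.1320x - 5 - 5.1320*(-5)
y = 5.1320x + 20.6600

y = 5.1320x + 20.6600


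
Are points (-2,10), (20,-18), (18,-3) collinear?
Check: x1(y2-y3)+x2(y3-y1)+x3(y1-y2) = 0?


-2*(-18+ 3) + 20*(-3-10) + 18*(10+ 18)
= 30 - 260 + 504 = 274

No, not collinear (determinant = 274)


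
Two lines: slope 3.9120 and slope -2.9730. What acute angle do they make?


m1-m2 = 6.885
1+m1*m2 = -10.630376
tan(theta) = |6.885/(-10.630376)| = 0.647672
theta = arctan(|6.885/(-10.630376)|) = 32.9300 degrees (acute angle)

32.9300 degrees


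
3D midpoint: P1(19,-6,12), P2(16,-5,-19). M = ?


Mx = (19+16)/2 = 17.5000
My = (-6- 5)/2 = -5.5000
Mz = (12- 19)/2 = -3.5000

M = (17.5000, -5.5000, -3.5000)


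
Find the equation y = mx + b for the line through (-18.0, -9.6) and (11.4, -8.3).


m = (1.3)/(29.4) = 0.0442
b = y1 - m*x1 = -9.6 - (1.3*(-18.0))/(29.4) = -9.6 + 0.7959 = -8.8041

y = 0.0442x - 8.8041


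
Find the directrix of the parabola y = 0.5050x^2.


a = 0.5050
1/(4a) = 0.4950
directrix: y = -0.4950 = -0.4950

y = -0.4950


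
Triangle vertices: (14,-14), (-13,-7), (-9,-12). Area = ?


14*(-7+ 12) = 70
-13*(-12+ 14) = -26
-9*(-14+ 7) = 63
sum = 107
Area = |107|/2 = 53.5000

53.5000 sq units


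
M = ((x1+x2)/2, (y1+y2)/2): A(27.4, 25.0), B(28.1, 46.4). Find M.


Mx = (27.4 + 28.1)/2 = 55.5/2 = 27.7500
My = (25.0 + 46.4)/2 = 71.4/2 = 35.7000

(27.7500, 35.7000)


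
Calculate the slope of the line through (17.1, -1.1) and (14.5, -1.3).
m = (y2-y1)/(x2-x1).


dy = -1.3 + 1.1 = -0.2
dx = 14.5 - 17.1 = -2.6
m = -0.2/(-2.6) = 0.0769

m = 0.0769


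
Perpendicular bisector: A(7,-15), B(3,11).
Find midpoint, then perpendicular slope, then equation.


Midpoint = (5, -2)
Slope of AB = dy/dx = 26/(-4) = -6.5000
Perp slope = -dx/dy = 4/26 = 0.1538
b = My - (perp slope)*Mx = -2 + (-4*5)/26 = -2 - 0.7692 = -2.7692

y = 0.1538x - 2.7692


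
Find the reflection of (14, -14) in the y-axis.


Reflection rule for y-axis: (-x, y)
(14, -14) -> (-14, -14)

(-14, -14)


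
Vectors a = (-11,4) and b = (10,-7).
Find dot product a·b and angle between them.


a·b = -11*10 + 4*(-7) = -110 - 28 = -138
|a| = sqrt(121+16) = 11.7047
|b| = sqrt(100+49) = 12.2066
cos(theta) = -138/(sqrt(137)*sqrt(149)) = -138/sqrt(20413) = -0.965886
theta = arccos(-138/sqrt(20413)) = 164.9911 degrees

a·b = -138, theta = 164.9911 deg


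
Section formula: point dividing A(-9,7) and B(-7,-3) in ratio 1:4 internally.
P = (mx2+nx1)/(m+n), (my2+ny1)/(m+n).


Px = (1*(-7) + 4*(-9))/5 = -43/5 = -8.6000
Py = (1*(-3) + 4*7)/5 = 25/5 = 5.0000

P = (-8.6000, 5.0000)


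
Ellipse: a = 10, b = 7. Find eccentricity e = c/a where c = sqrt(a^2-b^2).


c = sqrt(100-49) = sqrt(51) = 7.1414
e = c/a = sqrt(51)/10 = 0.7141

e = 0.7141


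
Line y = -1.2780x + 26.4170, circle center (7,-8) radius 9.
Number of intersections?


Substitute y = -1.2780x + 26.4170: (x-7)^2 + (-1.2780x+26.4170+ 8)^2 = 81
Expand to Ax^2 + Bx + C = 0, where b-k = 34.417
A = 1+m^2 = 2.633284
B = 2(m(b-k) - h) = 2(-1.2780*34.417 - 7) = -101.969852
C = h^2 + (b-k)^2 - r^2 = 49 + 1184.529889 - 81 = 1152.529889
disc = B^2-4AC = 10397.8507 - 12139.7541 = -1741.9034
disc < 0

0 intersection points


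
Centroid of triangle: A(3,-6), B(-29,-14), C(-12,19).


Gx = (3- 29- 12)/3 = -38/3 = -12.6667
Gy = (-6- 14+19)/3 = -1/3 = -0.3333

G = (-12.6667, -0.3333)


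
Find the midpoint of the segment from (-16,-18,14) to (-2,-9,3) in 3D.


Mx = (-16- 2)/2 = -9.0000
My = (-18- 9)/2 = -13.5000
Mz = (14+3)/2 = 8.5000

M = (-9.0000, -13.5000, 8.5000)


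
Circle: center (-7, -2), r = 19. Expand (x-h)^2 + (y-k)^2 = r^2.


(x+ 7)^2 + (y+ 2)^2 = 19^2
D = -2h = 14, E = -2k = 4
F = h^2+k^2-r^2 = 49+4-361 = -308

x^2 + y^2 + 14x + 4y - 308 = 0


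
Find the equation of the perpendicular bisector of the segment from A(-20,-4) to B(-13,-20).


Midpoint = (-16.5, -12)
Slope of AB = dy/dx = -16/7 = -2.2857
Perp slope = -dx/dy = 7/16 = 0.4375
b = My - (perp slope)*Mx = -12 + (7*(-16.5))/(-16) = -12 + 7.2188 = -4.7812

y = 0.4375x - 4.7812


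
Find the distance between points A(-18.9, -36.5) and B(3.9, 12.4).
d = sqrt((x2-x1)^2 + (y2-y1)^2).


dx = 3.9 + 18.9 = 22.8
dy = 12.4 + 36.5 = 48.9
d = sqrt(519.84 + 2391.21) = sqrt(2911.05) = 53.9541

53.9541


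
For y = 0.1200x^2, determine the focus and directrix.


a = 0.1200
1/(4a) = 2.0833
Focus = (0, 2.0833)
Directrix: y = -2.0833

Focus = (0, 2.0833), Directrix: y = -2.0833


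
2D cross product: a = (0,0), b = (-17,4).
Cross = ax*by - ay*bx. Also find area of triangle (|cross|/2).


cross = 0*4 - 0*(-17) = 0 - 0 = 0
Triangle area = |0|/2 = 0/2 = 0

cross = 0, triangle area = 0


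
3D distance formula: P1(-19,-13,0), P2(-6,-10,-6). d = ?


dx=13, dy=3, dz=-6
d = sqrt(169+9+36) = sqrt(214) = 14.6287

14.6287


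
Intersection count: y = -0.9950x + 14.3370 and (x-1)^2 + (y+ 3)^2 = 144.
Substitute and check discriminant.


Substitute y = -0.9950x + 14.3370: (x-1)^2 + (-0.9950x+14.3370+ 3)^2 = 144
Expand to Ax^2 + Bx + C = 0, where b-k = 17.337
A = 1+m^2 = 1.990025
B = 2(m(b-k) - h) = 2(-0.9950*17.337 - 1) = -36.50063
C = h^2 + (b-k)^2 - r^2 = 1 + 300.571569 - 144 = 157.571569
disc = B^2-4AC = 1332.2960 - 1254.2854 = 78.0106
disc > 0

2 intersection points


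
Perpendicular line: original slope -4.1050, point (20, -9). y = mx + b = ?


Perpendicular slope = -1/m1 = -1/(-4.1050) = 0.2436
b2 = y0 - m2*x0 = -9 + 20/(-4.1050) = -9 - 4.8721 = -13.8721

y = 0.2436x - 13.8721


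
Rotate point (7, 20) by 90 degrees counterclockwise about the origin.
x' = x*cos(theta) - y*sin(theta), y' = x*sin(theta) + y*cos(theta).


cos(90) = 0, sin(90) = 1
x' = 7*0 - 20*1 = -20
y' = 7*1 + 20*0 = 7

(-20, 7)


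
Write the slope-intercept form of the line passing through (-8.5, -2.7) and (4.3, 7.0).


m = (9.7)/(12.8) = 0.7578
b = y1 - m*x1 = -2.7 - (9.7*(-8.5))/(12.8) = -2.7 + 6.4414 = 3.7414

y = 0.7578x + 3.7414


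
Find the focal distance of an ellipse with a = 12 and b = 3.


c^2 = 12^2 - 3^2 = 144 - 9 = 135
c = sqrt(135) = 11.6190

c = 11.6190


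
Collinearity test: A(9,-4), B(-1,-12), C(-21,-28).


9*(-12+ 28) - 1*(-28+ 4) - 21*(-4+ 12)
= 144 + 24 - 168 = 0

Yes, collinear (determinant = 0)


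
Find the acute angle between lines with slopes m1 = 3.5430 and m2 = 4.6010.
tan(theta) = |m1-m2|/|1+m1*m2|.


m1-m2 = -1.058
1+m1*m2 = 17.301343
tan(theta) = |-1.058/17.301343| = 0.061151
theta = arctan(|-1.058/17.301343|) = 3.4994 degrees (acute angle)

3.4994 degrees


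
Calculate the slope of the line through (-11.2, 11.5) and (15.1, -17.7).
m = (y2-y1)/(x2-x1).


dy = -17.7 - 11.5 = -29.2
dx = 15.1 + 11.2 = 26.3
m = -29.2/26.3 = -1.1103

m = -1.1103


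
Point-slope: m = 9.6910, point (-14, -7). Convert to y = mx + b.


y + 7 = 9.6910(x + 14)
y = 9.6910x - 7 - 9.6910*(-14)
y = 9.6910x + 128.6740

y = 9.6910x + 128.6740


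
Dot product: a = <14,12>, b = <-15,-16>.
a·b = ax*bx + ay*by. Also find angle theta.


a·b = 14*(-15) + 12*(-16) = -210 - 192 = -402
|a| = sqrt(196+144) = 18.4391
|b| = sqrt(225+256) = 21.9317
cos(theta) = -402/(sqrt(340)*sqrt(481)) = -402/sqrt(163540) = -0.994063
theta = arccos(-402/sqrt(163540)) = 173.7537 degrees

a·b = -402, theta = 173.7537 deg


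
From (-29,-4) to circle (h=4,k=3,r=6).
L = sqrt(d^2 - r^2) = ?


d = sqrt((-29-4)^2 + (-4-3)^2) = sqrt(1089+49) = 33.7343
L = sqrt(1138.0000 - 36) = sqrt(1102.0000) = 33.1964

33.1964


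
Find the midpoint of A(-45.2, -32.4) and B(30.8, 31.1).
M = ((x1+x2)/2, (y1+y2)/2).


Mx = (-45.2 + 30.8)/2 = -14.4/2 = -7.2000
My = (-32.4 + 31.1)/2 = -1.3/2 = -0.6500

(-7.2000, -0.6500)


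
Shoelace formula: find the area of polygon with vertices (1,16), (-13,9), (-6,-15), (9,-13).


sum(xi*y_{i+1}) = 1*9 - 13*(-15) - 6*(-13) + 9*16 = 426
sum(yi*x_{i+1}) = 16*(-13) + 9*(-6) - 15*9 - 13*1 = -410
Area = |426 + 410|/2 = 836/2 = 418.0000

418.0000 sq units


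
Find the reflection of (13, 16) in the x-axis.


Reflection rule for x-axis: (x, -y)
(13, 16) -> (13, -16)

(13, -16)


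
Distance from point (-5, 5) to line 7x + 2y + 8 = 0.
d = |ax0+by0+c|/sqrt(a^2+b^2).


|7*(-5) + 2*5 + 8| = |-17| = 17
sqrt(49 + 4) = sqrt(53) = 7.2801
d = 17/sqrt(53) = 2.3351

2.3351


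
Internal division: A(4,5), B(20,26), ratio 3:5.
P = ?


Px = (3*20 + 5*4)/8 = 80/8 = 10.0000
Py = (3*26 + 5*5)/8 = 103/8 = 12.8750

P = (10.0000, 12.8750)


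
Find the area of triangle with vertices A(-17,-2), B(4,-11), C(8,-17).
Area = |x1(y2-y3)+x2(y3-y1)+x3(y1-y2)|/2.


-17*(-11+ 17) = -102
4*(-17+ 2) = -60
8*(-2+ 11) = 72
sum = -90
Area = |-90|/2 = 45.0000

45.0000 sq units


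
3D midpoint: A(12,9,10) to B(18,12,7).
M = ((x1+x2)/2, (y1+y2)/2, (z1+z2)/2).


Mx = (12+18)/2 = 15.0000
My = (9+12)/2 = 10.5000
Mz = (10+7)/2 = 8.5000

M = (15.0000, 10.5000, 8.5000)


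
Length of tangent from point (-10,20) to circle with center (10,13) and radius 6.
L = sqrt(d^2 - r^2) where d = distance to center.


d = sqrt((-10-10)^2 + (20-13)^2) = sqrt(400+49) = 21.1896
L = sqrt(449.0000 - 36) = sqrt(413.0000) = 20.3224

20.3224


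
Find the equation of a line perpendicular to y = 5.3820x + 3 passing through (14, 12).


Perpendicular slope = -1/m1 = -1/5.3820 = -0.1858
b2 = y0 - m2*x0 = 12 + 14/5.3820 = 12 + 2.6013 = 14.6013

y = -0.1858x + 14.6013


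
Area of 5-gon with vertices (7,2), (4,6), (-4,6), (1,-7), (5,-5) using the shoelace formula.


sum(xi*y_{i+1}) = 7*6 + 4*6 - 4*(-7) + 1*(-5) + 5*2 = 99
sum(yi*x_{i+1}) = 2*4 + 6*(-4) + 6*1 - 7*5 - 5*7 = -80
Area = |99 + 80|/2 = 179/2 = 89.5000

89.5000 sq units


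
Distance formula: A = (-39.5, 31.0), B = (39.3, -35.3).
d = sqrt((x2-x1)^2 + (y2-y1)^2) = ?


dx = 39.3 + 39.5 = 78.8
dy = -35.3 - 31.0 = -66.3
d = sqrt(6209.44 + 4395.69) = sqrt(10605.13) = 102.9812

102.9812


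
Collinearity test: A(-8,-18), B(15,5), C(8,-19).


-8*(5+ 19) + 15*(-19+ 18) + 8*(-18-5)
= -192 - 15 - 184 = -391

No, not collinear (determinant = -391)


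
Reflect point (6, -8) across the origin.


Reflection rule for origin: (-x, -y)
(6, -8) -> (-6, 8)

(-6, 8)


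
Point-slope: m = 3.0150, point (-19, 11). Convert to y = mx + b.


y - 11 = 3.0150(x + 19)
y = 3.0150x + 11 - 3.0150*(-19)
y = 3.0150x + 68.2850

y = 3.0150x + 68.2850


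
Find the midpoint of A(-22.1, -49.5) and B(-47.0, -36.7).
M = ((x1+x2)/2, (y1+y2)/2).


Mx = (-22.1 - 47.0)/2 = -69.1/2 = -34.5500
My = (-49.5 - 36.7)/2 = -86.2/2 = -43.1000

(-34.5500, -43.1000)


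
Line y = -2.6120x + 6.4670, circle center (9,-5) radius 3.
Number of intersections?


Substitute y = -2.6120x + 6.4670: (x-9)^2 + (-2.6120x+6.4670+ 5)^2 = 9
Expand to Ax^2 + Bx + C = 0, where b-k = 11.467
A = 1+m^2 = 7.822544
B = 2(m(b-k) - h) = 2(-2.6120*11.467 - 9) = -77.903608
C = h^2 + (b-k)^2 - r^2 = 81 + 131.492089 - 9 = 203.492089
disc = B^2-4AC = 6068.9721 - 6367.3033 = -298.3312
disc < 0

0 intersection points


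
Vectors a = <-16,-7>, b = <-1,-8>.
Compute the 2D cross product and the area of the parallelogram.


cross = -16*(-8) + 7*(-1) = 128 - 7 = 121
Parallelogram area = |121| = 121

cross = 121, parallelogram area = 121


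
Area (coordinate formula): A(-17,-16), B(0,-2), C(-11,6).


-17*(-2-6) = 136
0*(6+ 16) = 0
-11*(-16+ 2) = 154
sum = 290
Area = |290|/2 = 145.0000

145.0000 sq units


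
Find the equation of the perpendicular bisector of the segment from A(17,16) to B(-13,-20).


Midpoint = (2, -2)
Slope of AB = dy/dx = -36/(-30) = 1.2000
Perp slope = -dx/dy = -30/36 = -0.8333
b = My - (perp slope)*Mx = -2 + (-30*2)/(-36) = -2 + 1.6667 = -0.3333

y = -0.8333x - 0.3333


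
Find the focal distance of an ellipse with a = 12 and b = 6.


c^2 = 12^2 - 6^2 = 144 - 36 = 108
c = sqrt(108) = 10.3923

c = 10.3923


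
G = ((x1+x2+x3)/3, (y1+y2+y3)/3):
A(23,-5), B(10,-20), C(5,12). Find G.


Gx = (23+10+5)/3 = 38/3 = 12.6667
Gy = (-5- 20+12)/3 = -13/3 = -4.3333

G = (12.6667, -4.3333)


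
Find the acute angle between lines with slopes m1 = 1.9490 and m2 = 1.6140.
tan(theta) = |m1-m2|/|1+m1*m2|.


m1-m2 = 0.335
1+m1*m2 = 4.145686
tan(theta) = |0.335/4.145686| = 0.080807
theta = arctan(|0.335/4.145686|) = 4.6199 degrees (acute angle)

4.6199 degrees


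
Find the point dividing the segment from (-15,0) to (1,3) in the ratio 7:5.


Px = (7*1 + 5*(-15))/12 = -68/12 = -5.6667
Py = (7*3 + 5*0)/12 = 21/12 = 1.7500

P = (-5.6667, 1.7500)


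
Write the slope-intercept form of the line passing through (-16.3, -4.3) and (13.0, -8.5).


m = (-4.2)/(29.3) = -0.1433
b = y1 - m*x1 = -4.3 - (-4.2*(-16.3))/(29.3) = -4.3 - 2.3365 = -6.6365

y = -0.1433x - 6.6365


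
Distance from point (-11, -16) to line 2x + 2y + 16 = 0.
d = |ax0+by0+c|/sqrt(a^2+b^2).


|2*(-11) + 2*(-16) + 16| = |-38| = 38
sqrt(4 + 4) = sqrt(8) = 2.8284
d = 38/sqrt(8) = 13.4350

13.4350


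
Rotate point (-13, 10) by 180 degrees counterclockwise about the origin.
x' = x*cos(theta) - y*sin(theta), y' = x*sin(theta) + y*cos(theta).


cos(180) = -1, sin(180) = 0
x' = -13*(-1) - 10*0 = 13
y' = -13*0 + 10*(-1) = -10

(13, -10)


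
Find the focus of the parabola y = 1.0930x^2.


a = 1.0930
4a = 4.3720
focus = (0, 1/4.3720) = (0, 0.2287)

Focus = (0, 0.2287)


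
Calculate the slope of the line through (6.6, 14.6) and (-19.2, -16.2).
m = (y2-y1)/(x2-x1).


dy = -16.2 - 14.6 = -30.8
dx = -19.2 - 6.6 = -25.8
m = -30.8/(-25.8) = 1.1938

m = 1.1938


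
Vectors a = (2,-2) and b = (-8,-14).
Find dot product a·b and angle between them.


a·b = 2*(-8) - 2*(-14) = -16 + 28 = 12
|a| = sqrt(4+4) = 2.8284
|b| = sqrt(64+196) = 16.1245
cos(theta) = 12/(sqrt(8)*sqrt(260)) = 12/sqrt(2080) = 0.263117
theta = arccos(12/sqrt(2080)) = 74.7449 degrees

a·b = 12, theta = 74.7449 deg


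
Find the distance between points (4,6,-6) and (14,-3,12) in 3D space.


dx=10, dy=-9, dz=18
d = sqrt(100+81+324) = sqrt(505) = 22.4722

22.4722


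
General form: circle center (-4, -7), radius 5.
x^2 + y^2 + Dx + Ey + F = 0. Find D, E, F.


(x+ 4)^2 + (y+ 7)^2 = 5^2
D = -2h = 8, E = -2k = 14
F = h^2+k^2-r^2 = 16+49-25 = 40

D = 8, E = 14, F = 40


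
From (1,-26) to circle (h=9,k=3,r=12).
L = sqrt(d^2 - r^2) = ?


d = sqrt((1-9)^2 + (-26-3)^2) = sqrt(64+841) = 30.0832
L = sqrt(905.0000 - 144) = sqrt(761.0000) = 27.5862

27.5862


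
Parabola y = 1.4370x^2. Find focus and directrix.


a = 1.4370
1/(4a) = 0.1740
Focus = (0, 0.1740)
Directrix: y = -0.1740

Focus = (0, 0.1740), Directrix: y = -0.1740


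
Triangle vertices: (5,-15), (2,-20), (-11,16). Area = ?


5*(-20-16) = -180
2*(16+ 15) = 62
-11*(-15+ 20) = -55
sum = -173
Area = |-173|/2 = 86.5000

86.5000 sq units


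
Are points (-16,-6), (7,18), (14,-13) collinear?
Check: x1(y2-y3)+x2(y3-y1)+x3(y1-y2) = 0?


-16*(18+ 13) + 7*(-13+ 6) + 14*(-6-18)
= -496 - 49 - 336 = -881

No, not collinear (determinant = -881)


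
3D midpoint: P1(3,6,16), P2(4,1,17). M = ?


Mx = (3+4)/2 = 3.5000
My = (6+1)/2 = 3.5000
Mz = (16+17)/2 = 16.5000

M = (3.5000, 3.5000, 16.5000)


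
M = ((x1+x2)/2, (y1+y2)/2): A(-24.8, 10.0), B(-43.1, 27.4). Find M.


Mx = (-24.8 - 43.1)/2 = -67.9/2 = -33.9500
My = (10.0 + 27.4)/2 = 37.4/2 = 18.7000

(-33.9500, 18.7000)


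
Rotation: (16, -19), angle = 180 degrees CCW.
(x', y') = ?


cos(180) = -1, sin(180) = 0
x' = 16*(-1) + 19*0 = -16
y' = 16*0 - 19*(-1) = 19

(-16, 19)


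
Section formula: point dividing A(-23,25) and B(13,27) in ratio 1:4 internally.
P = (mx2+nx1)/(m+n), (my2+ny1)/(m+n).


Px = (1*13 + 4*(-23))/5 = -79/5 = -15.8000
Py = (1*27 + 4*25)/5 = 127/5 = 25.4000

P = (-15.8000, 25.4000)


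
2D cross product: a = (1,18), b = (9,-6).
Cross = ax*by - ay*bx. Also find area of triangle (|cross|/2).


cross = 1*(-6) - 18*9 = -6 - 162 = -168
Triangle area = |-168|/2 = 168/2 = 84.0000

cross = -168, triangle area = 84.0000


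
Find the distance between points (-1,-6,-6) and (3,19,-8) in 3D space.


dx=4, dy=25, dz=-2
d = sqrt(16+625+4) = sqrt(645) = 25.3969

25.3969


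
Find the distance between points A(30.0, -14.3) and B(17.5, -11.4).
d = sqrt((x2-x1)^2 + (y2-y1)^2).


dx = 17.5 - 30.0 = -12.5
dy = -11.4 + 14.3 = 2.9
d = sqrt(156.25 + 8.41) = sqrt(164.66) = 12.8320

12.8320


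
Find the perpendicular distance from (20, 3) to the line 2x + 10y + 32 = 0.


|2*20 + 10*3 + 32| = |102| = 102
sqrt(4 + 100) = sqrt(104) = 10.1980
d = 102/sqrt(104) = 10.0019

10.0019


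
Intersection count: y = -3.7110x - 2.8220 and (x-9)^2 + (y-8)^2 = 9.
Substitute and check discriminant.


Substitute y = -3.7110x - 2.8220: (x-9)^2 + (-3.7110x- 2.8220-8)^2 = 9
Expand to Ax^2 + Bx + C = 0, where b-k = -10.822
A = 1+m^2 = 14.771521
B = 2(m(b-k) - h) = 2(-3.7110*(-10.822) - 9) = 62.320884
C = h^2 + (b-k)^2 - r^2 = 81 + 117.115684 - 9 = 189.115684
disc = B^2-4AC = 3883.8926 - 11174.1052 = -7290.2126
disc < 0

0 intersection points


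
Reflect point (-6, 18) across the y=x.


Reflection rule for y=x: (y, x)
(-6, 18) -> (18, -6)

(18, -6)


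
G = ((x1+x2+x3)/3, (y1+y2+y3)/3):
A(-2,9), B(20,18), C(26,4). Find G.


Gx = (-2+20+26)/3 = 44/3 = 14.6667
Gy = (9+18+4)/3 = 31/3 = 10.3333

G = (14.6667, 10.3333)


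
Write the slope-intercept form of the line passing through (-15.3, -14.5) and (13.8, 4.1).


m = (18.6)/(29.1) = 0.6392
b = y1 - m*x1 = -14.5 - (18.6*(-15.3))/(29.1) = -14.5 + 9.7794 = -4.7206

y = 0.6392x - 4.7206


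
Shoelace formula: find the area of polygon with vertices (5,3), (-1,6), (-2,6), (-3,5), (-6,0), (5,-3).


sum(xi*y_{i+1}) = 5*6 - 1*6 - 2*5 - 3*0 - 6*(-3) + 5*3 = 47
sum(yi*x_{i+1}) = 3*(-1) + 6*(-2) + 6*(-3) + 5*(-6) + 0*5 - 3*5 = -78
Area = |47 + 78|/2 = 125/2 = 62.5000

62.5000 sq units


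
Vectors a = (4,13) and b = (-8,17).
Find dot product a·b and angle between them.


a·b = 4*(-8) + 13*17 = -32 + 221 = 189
|a| = sqrt(16+169) = 13.6015
|b| = sqrt(64+289) = 18.7883
cos(theta) = 189/(sqrt(185)*sqrt(353)) = 189/sqrt(65305) = 0.739586
theta = arccos(189/sqrt(65305)) = 42.3039 degrees

a·b = 189, theta = 42.3039 deg


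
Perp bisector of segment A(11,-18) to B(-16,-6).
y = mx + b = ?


Midpoint = (-2.5, -12)
Slope of AB = dy/dx = 12/(-27) = -0.4444
Perp slope = -dx/dy = 27/12 = 2.2500
b = My - (perp slope)*Mx = -12 + (-27*(-2.5))/12 = -12 + 5.6250 = -6.3750

y = 2.2500x - 6.3750


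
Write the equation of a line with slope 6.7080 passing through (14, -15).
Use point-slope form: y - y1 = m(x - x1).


y + 15 = 6.7080(x - 14)
y = 6.7080x - 15 - 6.7080*14
y = 6.7080x - 108.9120

y = 6.7080x - 108.9120


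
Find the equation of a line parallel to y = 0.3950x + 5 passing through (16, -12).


Parallel lines have equal slopes.
m2 = 0.3950
b2 = -12 - 0.3950*16 = -18.3200

y = 0.3950x - 18.3200


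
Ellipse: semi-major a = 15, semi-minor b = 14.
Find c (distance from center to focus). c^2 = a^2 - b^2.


c^2 = 15^2 - 14^2 = 225 - 196 = 29
c = sqrt(29) = 5.3852

c = 5.3852


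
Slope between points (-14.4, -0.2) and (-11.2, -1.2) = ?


dy = -1.2 + 0.2 = -1.0
dx = -11.2 + 14.4 = 3.2
m = -1.0/3.2 = -0.3125

m = -0.3125


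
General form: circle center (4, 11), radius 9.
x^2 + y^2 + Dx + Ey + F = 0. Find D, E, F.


(x-4)^2 + (y-11)^2 = 9^2
D = -2h = -8, E = -2k = -22
F = h^2+k^2-r^2 = 16+121-81 = 56

D = -8, E = -22, F = 56


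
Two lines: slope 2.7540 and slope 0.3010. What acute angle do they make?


m1-m2 = 2.453
1+m1*m2 = 1.828954
tan(theta) = |2.453/1.828954| = 1.341204
theta = arctan(|2.453/1.828954|) = 53.2918 degrees (acute angle)

53.2918 degrees


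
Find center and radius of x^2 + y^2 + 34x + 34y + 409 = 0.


h = -D/2 = -34/2 = -17
k = -E/2 = -34/2 = -17
r^2 = h^2 + k^2 - F = 289 + 289 - 409 = 169
r = 13

Center (-17, -17), radius = 13


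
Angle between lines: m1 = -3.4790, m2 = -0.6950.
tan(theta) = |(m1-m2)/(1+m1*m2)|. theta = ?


m1-m2 = -2.784
1+m1*m2 = 3.417905
tan(theta) = |-2.784/3.417905| = 0.814534
theta = arctan(|-2.784/3.417905|) = 39.1640 degrees (acute angle)

39.1640 degrees


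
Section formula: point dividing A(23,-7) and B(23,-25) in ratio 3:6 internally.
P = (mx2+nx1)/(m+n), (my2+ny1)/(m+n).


Px = (3*23 + 6*23)/9 = 207/9 = 23.0000
Py = (3*(-25) + 6*(-7))/9 = -117/9 = -13.0000

P = (23.0000, -13.0000)


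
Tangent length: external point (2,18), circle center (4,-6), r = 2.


d = sqrt((2-4)^2 + (18+ 6)^2) = sqrt(4+576) = 24.0832
L = sqrt(580.0000 - 4) = sqrt(576.0000) = 24.0000

24.0000


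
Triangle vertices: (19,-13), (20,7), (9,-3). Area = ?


19*(7+ 3) = 190
20*(-3+ 13) = 200
9*(-13-7) = -180
sum = 210
Area = |210|/2 = 105.0000

105.0000 sq units


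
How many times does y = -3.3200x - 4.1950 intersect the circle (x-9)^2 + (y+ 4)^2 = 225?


Substitute y = -3.3200x - 4.1950: (x-9)^2 + (-3.3200x- 4.1950+ 4)^2 = 225
Expand to Ax^2 + Bx + C = 0, where b-k = -0.195
A = 1+m^2 = 12.0224
B = 2(m(b-k) - h) = 2(-3.3200*(-0.195) - 9) = -16.7052
C = h^2 + (b-k)^2 - r^2 = 81 + 0.038025 - 225 = -143.961975
disc = B^2-4AC = 279.0637 + 6923.0738 = 7202.1375
disc > 0

2 intersection points


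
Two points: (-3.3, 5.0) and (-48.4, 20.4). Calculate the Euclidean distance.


dx = -48.4 + 3.3 = -45.1
dy = 20.4 - 5.0 = 15.4
d = sqrt(2034.01 + 237.16) = sqrt(2271.17) = 47.6568

47.6568


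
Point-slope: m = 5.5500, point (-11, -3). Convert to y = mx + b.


y + 3 = 5.5500(x + 11)
y = 5.5500x - 3 - 5.5500*(-11)
y = 5.5500x + 58.0500

y = 5.5500x + 58.0500


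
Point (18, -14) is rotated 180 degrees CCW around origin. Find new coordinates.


cos(180) = -1, sin(180) = 0
x' = 18*(-1) + 14*0 = -18
y' = 18*0 - 14*(-1) = 14

(-18, 14)


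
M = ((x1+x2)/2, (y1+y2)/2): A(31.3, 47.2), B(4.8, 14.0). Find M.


Mx = (31.3 + 4.8)/2 = 36.1/2 = 18.0500
My = (47.2 + 14.0)/2 = 61.2/2 = 30.6000

(18.0500, 30.6000)


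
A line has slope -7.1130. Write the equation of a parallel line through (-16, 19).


Parallel lines have equal slopes.
m2 = -7.1130
b2 = 19 + 7.1130*(-16) = -94.8080

y = -7.1130x - 94.8080


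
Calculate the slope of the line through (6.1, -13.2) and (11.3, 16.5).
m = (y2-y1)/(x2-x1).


dy = 16.5 + 13.2 = 29.7
dx = 11.3 - 6.1 = 5.2
m = 29.7/5.2 = 5.7115

m = 5.7115


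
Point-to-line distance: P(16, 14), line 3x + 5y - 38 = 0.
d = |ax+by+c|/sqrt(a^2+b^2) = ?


|3*16 + 5*14 - 38| = |80| = 80
sqrt(9 + 25) = sqrt(34) = 5.8310
d = 80/sqrt(34) = 13.7199

13.7199


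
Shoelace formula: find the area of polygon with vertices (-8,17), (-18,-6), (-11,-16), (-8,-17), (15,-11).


sum(xi*y_{i+1}) = -8*(-6) - 18*(-16) - 11*(-17) - 8*(-11) + 15*17 = 866
sum(yi*x_{i+1}) = 17*(-18) - 6*(-11) - 16*(-8) - 17*15 - 11*(-8) = -279
Area = |866 + 279|/2 = 1145/2 = 572.5000

572.5000 sq units


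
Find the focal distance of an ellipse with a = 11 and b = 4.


c^2 = 11^2 - 4^2 = 121 - 16 = 105
c = sqrt(105) = 10.2470

c = 10.2470


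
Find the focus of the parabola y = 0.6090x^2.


a = 0.6090
4a = 2.4360
focus = (0, 1/2.4360) = (0, 0.4105)

Focus = (0, 0.4105)


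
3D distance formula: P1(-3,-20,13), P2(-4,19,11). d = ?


dx=-1, dy=39, dz=-2
d = sqrt(1+1521+4) = sqrt(1526) = 39.0640

39.0640


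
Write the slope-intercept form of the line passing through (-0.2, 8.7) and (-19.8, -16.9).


m = (-25.6)/(-19.6) = 1.3061
b = y1 - m*x1 = 8.7 - (-25.6*(-0.2))/(-19.6) = 8.7 + 0.2612 = 8.9612

y = 1.3061x + 8.9612


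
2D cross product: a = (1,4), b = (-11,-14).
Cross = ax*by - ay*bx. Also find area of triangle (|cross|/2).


cross = 1*(-14) - 4*(-11) = -14 + 44 = 30
Triangle area = |30|/2 = 30/2 = 15.0000

cross = 30, triangle area = 15.0000


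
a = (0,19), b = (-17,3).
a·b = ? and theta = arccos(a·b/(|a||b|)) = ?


a·b = 0*(-17) + 19*3 = 0 + 57 = 57
|a| = sqrt(0+361) = 19.0000
|b| = sqrt(289+9) = 17.2627
cos(theta) = 57/(sqrt(361)*sqrt(298)) = 57/sqrt(107578) = 0.173785
theta = arccos(57/sqrt(107578)) = 79.9920 degrees

a·b = 57, theta = 79.9920 deg


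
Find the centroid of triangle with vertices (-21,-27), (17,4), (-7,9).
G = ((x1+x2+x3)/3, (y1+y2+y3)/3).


Gx = (-21+17- 7)/3 = -11/3 = -3.6667
Gy = (-27+4+9)/3 = -14/3 = -4.6667

G = (-3.6667, -4.6667)


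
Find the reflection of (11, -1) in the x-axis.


Reflection rule for x-axis: (x, -y)
(11, -1) -> (11, 1)

(11, 1)


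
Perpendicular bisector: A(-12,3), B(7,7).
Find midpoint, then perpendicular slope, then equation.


Midpoint = (-2.5, 5)
Slope of AB = dy/dx = 4/19 = 0.2105
Perp slope = -dx/dy = -19/4 = -4.7500
b = My - (perp slope)*Mx = 5 + (19*(-2.5))/4 = 5 - 11.8750 = -6.8750

y = -4.7500x - 6.8750


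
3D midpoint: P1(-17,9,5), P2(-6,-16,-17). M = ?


Mx = (-17- 6)/2 = -11.5000
My = (9- 16)/2 = -3.5000
Mz = (5- 17)/2 = -6.0000

M = (-11.5000, -3.5000, -6.0000)


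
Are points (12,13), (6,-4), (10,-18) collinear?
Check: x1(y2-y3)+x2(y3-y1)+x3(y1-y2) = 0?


12*(-4+ 18) + 6*(-18-13) + 10*(13+ 4)
= 168 - 186 + 170 = 152

No, not collinear (determinant = 152)


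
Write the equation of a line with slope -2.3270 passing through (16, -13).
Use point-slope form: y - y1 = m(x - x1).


y + 13 = -2.3270(x - 16)
y = -2.3270x - 13 + 2.3270*16
y = -2.3270x + 24.2320

y = -2.3270x + 24.2320


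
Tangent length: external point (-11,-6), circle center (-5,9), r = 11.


d = sqrt((-11+ 5)^2 + (-6-9)^2) = sqrt(36+225) = 16.1555
L = sqrt(261.0000 - 121) = sqrt(140.0000) = 11.8322

11.8322


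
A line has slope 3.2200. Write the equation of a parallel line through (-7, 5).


Parallel lines have equal slopes.
m2 = 3.2200
b2 = 5 - 3.2200*(-7) = 27.5400

y = 3.2200x + 27.5400


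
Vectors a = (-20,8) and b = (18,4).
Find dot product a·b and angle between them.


a·b = -20*18 + 8*4 = -360 + 32 = -328
|a| = sqrt(400+64) = 21.5407
|b| = sqrt(324+16) = 18.4391
cos(theta) = -328/(sqrt(464)*sqrt(340)) = -328/sqrt(157760) = -0.825801
theta = arccos(-328/sqrt(157760)) = 145.6698 degrees

a·b = -328, theta = 145.6698 deg


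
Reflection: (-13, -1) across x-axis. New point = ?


Reflection rule for x-axis: (x, -y)
(-13, -1) -> (-13, 1)

(-13, 1)


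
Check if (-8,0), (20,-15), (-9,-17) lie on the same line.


-8*(-15+ 17) + 20*(-17-0) - 9*(0+ 15)
= -16 - 340 - 135 = -491

No, not collinear (determinant = -491)


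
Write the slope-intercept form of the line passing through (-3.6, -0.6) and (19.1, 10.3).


m = (10.9)/(22.7) = 0.4802
b = y1 - m*x1 = -0.6 - (10.9*(-3.6))/(22.7) = -0.6 + 1.7286 = 1.1286

y = 0.4802x + 1.1286


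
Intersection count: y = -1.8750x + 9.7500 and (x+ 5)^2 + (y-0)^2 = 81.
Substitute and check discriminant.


Substitute y = -1.8750x + 9.7500: (x+ 5)^2 + (-1.8750x+9.7500-0)^2 = 81
Expand to Ax^2 + Bx + C = 0, where b-k = 9.75
A = 1+m^2 = 4.515625
B = 2(m(b-k) - h) = 2(-1.8750*9.75 + 5) = -26.5625
C = h^2 + (b-k)^2 - r^2 = 25 + 95.0625 - 81 = 39.0625
disc = B^2-4AC = 705.5664 - 705.5664 = 0
disc = 0

1 intersection point (tangent)


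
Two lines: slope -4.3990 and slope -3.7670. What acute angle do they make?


m1-m2 = -0.632
1+m1*m2 = 17.571033
tan(theta) = |-0.632/17.571033| = 0.035968
theta = arctan(|-0.632/17.571033|) = 2.0599 degrees (acute angle)

2.0599 degrees


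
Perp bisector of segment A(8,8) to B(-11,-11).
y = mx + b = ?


Midpoint = (-1.5, -1.5)
Slope of AB = dy/dx = -19/(-19) = 1.0000
Perp slope = -dx/dy = -19/19 = -1.0000
b = My - (perp slope)*Mx = -1.5 + (-19*(-1.5))/(-19) = -1.5 - 1.5000 = -3.0000

y = -1.0000x - 3.0000


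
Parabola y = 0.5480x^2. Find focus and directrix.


a = 0.5480
1/(4a) = 0.4562
Focus = (0, 0.4562)
Directrix: y = -0.4562

Focus = (0, 0.4562), Directrix: y = -0.4562


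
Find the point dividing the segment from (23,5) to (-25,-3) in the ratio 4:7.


Px = (4*(-25) + 7*23)/11 = 61/11 = 5.5455
Py = (4*(-3) + 7*5)/11 = 23/11 = 2.0909

P = (5.5455, 2.0909)


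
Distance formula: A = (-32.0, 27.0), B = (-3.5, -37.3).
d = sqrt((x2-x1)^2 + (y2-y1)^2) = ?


dx = -3.5 + 32.0 = 28.5
dy = -37.3 - 27.0 = -64.3
d = sqrt(812.25 + 4134.49) = sqrt(4946.74) = 70.3331

70.3331


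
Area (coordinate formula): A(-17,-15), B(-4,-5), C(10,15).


-17*(-5-15) = 340
-4*(15+ 15) = -120
10*(-15+ 5) = -100
sum = 120
Area = |120|/2 = 60.0000

60.0000 sq units


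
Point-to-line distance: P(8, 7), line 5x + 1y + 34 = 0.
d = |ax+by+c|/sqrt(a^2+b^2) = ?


|5*8 + 1*7 + 34| = |81| = 81
sqrt(25 + 1) = sqrt(26) = 5.0990
d = 81/sqrt(26) = 15.8854

15.8854


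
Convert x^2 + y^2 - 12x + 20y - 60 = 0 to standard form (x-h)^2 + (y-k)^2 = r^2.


h = -D/2 = 12/2 = 6
k = -E/2 = -20/2 = -10
r^2 = h^2 + k^2 - F = 36 + 100 + 60 = 196
r = 14

Center (6, -10), radius = 14


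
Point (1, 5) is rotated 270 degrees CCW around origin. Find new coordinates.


cos(270) = 0, sin(270) = -1
x' = 1*0 - 5*(-1) = 5
y' = 1*(-1) + 5*0 = -1

(5, -1)


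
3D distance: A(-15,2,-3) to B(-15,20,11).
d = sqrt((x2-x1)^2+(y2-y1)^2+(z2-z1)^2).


dx=0, dy=18, dz=14
d = sqrt(0+324+196) = sqrt(520) = 22.8035

22.8035


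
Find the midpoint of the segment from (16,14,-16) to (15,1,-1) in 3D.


Mx = (16+15)/2 = 15.5000
My = (14+1)/2 = 7.5000
Mz = (-16- 1)/2 = -8.5000

M = (15.5000, 7.5000, -8.5000)


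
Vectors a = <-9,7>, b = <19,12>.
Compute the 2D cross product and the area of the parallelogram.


cross = -9*12 - 7*19 = -108 - 133 = -241
Parallelogram area = |-241| = 241

cross = -241, parallelogram area = 241


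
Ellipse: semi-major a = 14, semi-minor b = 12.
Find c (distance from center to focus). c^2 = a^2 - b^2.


c^2 = 14^2 - 12^2 = 196 - 144 = 52
c = sqrt(52) = 7.2111

c = 7.2111


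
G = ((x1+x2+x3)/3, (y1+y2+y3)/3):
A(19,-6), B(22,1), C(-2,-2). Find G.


Gx = (19+22- 2)/3 = 39/3 = 13.0000
Gy = (-6+1- 2)/3 = -7/3 = -2.3333

G = (13.0000, -2.3333)


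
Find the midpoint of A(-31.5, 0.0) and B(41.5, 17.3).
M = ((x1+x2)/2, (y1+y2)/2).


Mx = (-31.5 + 41.5)/2 = 10.0/2 = 5.0000
My = (0.0 + 17.3)/2 = 17.3/2 = 8.6500

(5.0000, 8.6500)


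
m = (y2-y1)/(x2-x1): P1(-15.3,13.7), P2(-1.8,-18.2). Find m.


dy = -18.2 - 13.7 = -31.9
dx = -1.8 + 15.3 = 13.5
m = -31.9/13.5 = -2.3630

m = -2.3630


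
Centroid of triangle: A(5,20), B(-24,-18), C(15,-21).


Gx = (5- 24+15)/3 = -4/3 = -1.3333
Gy = (20- 18- 21)/3 = -19/3 = -6.3333

G = (-1.3333, -6.3333)
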